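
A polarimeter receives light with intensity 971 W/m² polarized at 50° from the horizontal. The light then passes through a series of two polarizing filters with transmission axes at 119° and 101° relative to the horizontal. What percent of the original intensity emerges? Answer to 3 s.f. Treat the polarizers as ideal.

I₁ = 971 W/m² · cos²(69°) = 124.7 W/m².
I₂ = I₁ · cos²(18°) = 124.7 · 0.9045 = 112.8 W/m².
That is 11.62% of the incident intensity.

≈ 11.6%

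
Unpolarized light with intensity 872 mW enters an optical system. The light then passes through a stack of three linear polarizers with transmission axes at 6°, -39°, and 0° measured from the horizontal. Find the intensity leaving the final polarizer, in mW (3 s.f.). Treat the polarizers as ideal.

Unpolarized light through the first polarizer → I₁ = 872 mW/2 = 436 mW, polarized at 6°.
I₂ = I₁ · cos²(45°) = 436 · 0.5 = 218 mW.
I₃ = I₂ · cos²(39°) = 218 · 0.604 = 131.7 mW.

I ≈ 132 mW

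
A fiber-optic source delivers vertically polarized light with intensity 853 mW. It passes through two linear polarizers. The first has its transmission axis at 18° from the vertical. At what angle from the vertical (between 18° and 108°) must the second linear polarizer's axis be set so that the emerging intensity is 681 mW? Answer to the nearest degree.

θ ≈ 38°

By Malus's law, I₁ = I₀ cos²(18° − 0°) = I₀ cos²(18°) = 0.9045 I₀.
Target fraction: 681 / 853 mW = 0.7984 of I₀.
Need I₂/I₀ = 0.7984, so cos²(θ − 18°) = 0.7984 / 0.9045 = 0.8826.
θ − 18° = arccos(√0.8826) = 20.0°, giving θ ≈ 18 + 20.0 = 38.0°.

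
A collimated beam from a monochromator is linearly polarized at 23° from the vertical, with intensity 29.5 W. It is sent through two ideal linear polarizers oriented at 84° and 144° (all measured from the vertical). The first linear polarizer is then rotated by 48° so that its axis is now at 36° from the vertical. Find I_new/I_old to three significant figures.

I_new/I_old ≈ 1.54

Before rotation:
By Malus's law, I₁ = I₀ cos²(84° − 23°) = I₀ cos²(61°) = 0.235 I₀.
I₂ = I₁ cos²(144° − 84°) = 0.235 I₀ · cos²(60°) = 0.05876 I₀.
After rotation:
I₁ = I₀ cos²(36° − 23°) = I₀ cos²(13°) = 0.9494 I₀.
Angle between axes 1 and 2: 72°. I₂ = 0.9494 I₀ · cos²(72°) = 0.09066 I₀.
Ratio = 0.09066 / 0.05876 = 1.543.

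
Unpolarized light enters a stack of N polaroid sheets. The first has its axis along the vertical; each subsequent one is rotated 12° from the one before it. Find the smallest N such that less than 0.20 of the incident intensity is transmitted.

First polarizer halves the unpolarized light: factor 1/2.
Each further stage multiplies by cos²(12°) = 0.9568.
After N polarizers: T = 0.5·0.9568^(N−1). Require T < 0.20 ⇒ N−1 > ln(0.20/0.5)/ln(0.9568) = 20.74, so N−1 ≥ 21 and N = 22.
Check: N=22 gives T = 0.1977 < 0.20; N=21 gives T = 0.2066.

N = 22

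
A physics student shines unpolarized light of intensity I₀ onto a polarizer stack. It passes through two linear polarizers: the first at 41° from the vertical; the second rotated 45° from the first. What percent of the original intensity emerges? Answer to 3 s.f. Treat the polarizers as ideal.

≈ 25.0%

Unpolarized light through the first polarizer → I₁ = ½ I₀, now polarized at 41°.
I₂ = I₁ cos²(45°) = 0.5 · 0.5 I₀ = 0.25 I₀.
That is 25% of the incident intensity.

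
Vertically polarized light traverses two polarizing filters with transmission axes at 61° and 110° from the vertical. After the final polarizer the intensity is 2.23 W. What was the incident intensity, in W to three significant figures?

I₀ ≈ 22.0 W

I₁ = I₀ cos²(61° − 0°) = I₀ cos²(61°) = 0.235 I₀.
I₂ = I₁ cos²(110° − 61°) = 0.235 I₀ · cos²(49°) = 0.1012 I₀.
So 2.23 W = 0.1012 I₀, giving I₀ = 2.23/0.1012 = 22.04 W.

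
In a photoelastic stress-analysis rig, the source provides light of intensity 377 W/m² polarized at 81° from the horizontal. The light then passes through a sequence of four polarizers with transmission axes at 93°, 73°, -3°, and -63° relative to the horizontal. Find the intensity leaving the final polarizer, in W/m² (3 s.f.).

I ≈ 4.66 W/m²

I₁ = 377 W/m² · cos²(12°) = 360.7 W/m².
I₂ = I₁ · cos²(20°) = 360.7 · 0.883 = 318.5 W/m².
I₃ = I₂ · cos²(76°) = 318.5 · 0.05853 = 18.64 W/m².
I₄ = I₃ · cos²(60°) = 18.64 · 0.25 = 4.66 W/m².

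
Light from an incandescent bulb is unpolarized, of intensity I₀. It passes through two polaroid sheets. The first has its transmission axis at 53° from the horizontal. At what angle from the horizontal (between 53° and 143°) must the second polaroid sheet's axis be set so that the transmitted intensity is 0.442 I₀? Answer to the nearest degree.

Unpolarized light through the first polarizer → I₁ = ½ I₀, now polarized at 53°.
Need I₂/I₀ = 0.442, so cos²(θ − 53°) = 0.442 / 0.5 = 0.884.
θ − 53° = arccos(√0.884) = 19.9°, giving θ ≈ 53 + 19.9 = 72.9°.

θ ≈ 73°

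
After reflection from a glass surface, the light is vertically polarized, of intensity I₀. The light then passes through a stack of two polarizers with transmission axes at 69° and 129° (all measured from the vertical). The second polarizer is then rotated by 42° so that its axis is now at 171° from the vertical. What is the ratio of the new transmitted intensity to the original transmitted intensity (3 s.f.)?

I_new/I_old ≈ 0.173

Before rotation:
I₁ = I₀ cos²(69° − 0°) = I₀ cos²(69°) = 0.1284 I₀.
I₂ = I₁ cos²(129° − 69°) = 0.1284 I₀ · cos²(60°) = 0.03211 I₀.
After rotation:
I₁ = I₀ cos²(69° − 0°) = I₀ cos²(69°) = 0.1284 I₀.
Angle between axes 1 and 2: 78°. I₂ = 0.1284 I₀ · cos²(78°) = 0.005552 I₀.
Ratio = 0.005552 / 0.03211 = 0.1729.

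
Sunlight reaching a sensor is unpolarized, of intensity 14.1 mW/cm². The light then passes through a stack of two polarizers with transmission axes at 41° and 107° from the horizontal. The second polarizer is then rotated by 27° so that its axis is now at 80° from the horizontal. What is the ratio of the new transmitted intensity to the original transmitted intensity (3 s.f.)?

I_new/I_old ≈ 3.65

Before rotation:
Unpolarized light through the first polarizer → I₁ = ½ I₀, now polarized at 41°.
I₂ = I₁ cos²(107° − 41°) = 0.5 I₀ · cos²(66°) = 0.08272 I₀.
After rotation:
Unpolarized light through the first polarizer → I₁ = ½ I₀, now polarized at 41°.
I₂ = I₁ cos²(80° − 41°) = 0.5 I₀ · cos²(39°) = 0.302 I₀.
Ratio = 0.302 / 0.08272 = 3.651.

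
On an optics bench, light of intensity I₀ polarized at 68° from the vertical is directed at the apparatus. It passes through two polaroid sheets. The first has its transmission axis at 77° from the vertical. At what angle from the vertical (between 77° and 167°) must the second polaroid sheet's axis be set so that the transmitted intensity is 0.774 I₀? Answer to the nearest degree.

θ ≈ 104°

I₁ = I₀ cos²(77° − 68°) = I₀ cos²(9°) = 0.9755 I₀.
Need I₂/I₀ = 0.774, so cos²(θ − 77°) = 0.774 / 0.9755 = 0.7934.
θ − 77° = arccos(√0.7934) = 27.0°, giving θ ≈ 77 + 27.0 = 104.0°.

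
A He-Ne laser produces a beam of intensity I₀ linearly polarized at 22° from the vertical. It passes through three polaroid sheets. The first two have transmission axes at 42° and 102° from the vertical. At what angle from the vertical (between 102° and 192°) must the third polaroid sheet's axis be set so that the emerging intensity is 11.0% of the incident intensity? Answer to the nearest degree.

By Malus's law, I₁ = I₀ cos²(42° − 22°) = I₀ cos²(20°) = 0.883 I₀.
I₂ = I₁ cos²(102° − 42°) = 0.883 I₀ · cos²(60°) = 0.2208 I₀.
Need I₃/I₀ = 0.11, so cos²(θ − 102°) = 0.11 / 0.2208 = 0.4983.
θ − 102° = arccos(√0.4983) = 45.1°, giving θ ≈ 102 + 45.1 = 147.1°.

θ ≈ 147°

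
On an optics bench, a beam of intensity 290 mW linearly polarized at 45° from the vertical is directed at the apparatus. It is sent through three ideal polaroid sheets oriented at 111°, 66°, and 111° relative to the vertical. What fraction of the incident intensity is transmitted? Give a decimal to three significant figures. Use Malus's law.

By Malus's law, I₁ = 290 mW · cos²(66°) = 47.98 mW.
I₂ = I₁ · cos²(45°) = 47.98 · 0.5 = 23.99 mW.
I₃ = I₂ · cos²(45°) = 23.99 · 0.5 = 11.99 mW.
Transmitted fraction = 0.04136.

I/I₀ ≈ 0.0414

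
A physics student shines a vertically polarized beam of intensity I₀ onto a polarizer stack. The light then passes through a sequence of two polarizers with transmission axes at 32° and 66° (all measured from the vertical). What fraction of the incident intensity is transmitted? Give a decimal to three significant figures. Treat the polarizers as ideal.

≈ 0.494 I₀

By Malus's law, I₁ = I₀ cos²(32° − 0°) = I₀ cos²(32°) = 0.7192 I₀.
I₂ = I₁ cos²(66° − 32°) = 0.7192 I₀ · cos²(34°) = 0.4943 I₀.
Transmitted fraction = 0.4943.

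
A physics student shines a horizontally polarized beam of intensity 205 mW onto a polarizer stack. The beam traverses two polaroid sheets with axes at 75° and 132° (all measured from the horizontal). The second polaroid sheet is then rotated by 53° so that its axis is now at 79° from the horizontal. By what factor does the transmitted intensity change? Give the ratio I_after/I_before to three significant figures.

I_new/I_old ≈ 3.35

Before rotation:
I₁ = I₀ cos²(75° − 0°) = I₀ cos²(75°) = 0.06699 I₀.
I₂ = I₁ cos²(132° − 75°) = 0.06699 I₀ · cos²(57°) = 0.01987 I₀.
After rotation:
I₁ = I₀ cos²(75° − 0°) = I₀ cos²(75°) = 0.06699 I₀.
I₂ = I₁ cos²(79° − 75°) = 0.06699 I₀ · cos²(4°) = 0.06666 I₀.
Ratio = 0.06666 / 0.01987 = 3.355.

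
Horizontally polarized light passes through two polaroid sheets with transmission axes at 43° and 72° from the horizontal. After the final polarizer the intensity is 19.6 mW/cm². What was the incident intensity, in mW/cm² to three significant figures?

I₀ ≈ 47.9 mW/cm²

By Malus's law, I₁ = I₀ cos²(43° − 0°) = I₀ cos²(43°) = 0.5349 I₀.
I₂ = I₁ cos²(72° − 43°) = 0.5349 I₀ · cos²(29°) = 0.4092 I₀.
So 19.6 mW/cm² = 0.4092 I₀, giving I₀ = 19.6/0.4092 = 47.9 mW/cm².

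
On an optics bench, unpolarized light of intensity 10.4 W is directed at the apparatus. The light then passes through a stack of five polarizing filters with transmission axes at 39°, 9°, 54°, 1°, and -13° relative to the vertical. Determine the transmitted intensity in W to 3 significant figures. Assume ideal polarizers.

I ≈ 0.665 W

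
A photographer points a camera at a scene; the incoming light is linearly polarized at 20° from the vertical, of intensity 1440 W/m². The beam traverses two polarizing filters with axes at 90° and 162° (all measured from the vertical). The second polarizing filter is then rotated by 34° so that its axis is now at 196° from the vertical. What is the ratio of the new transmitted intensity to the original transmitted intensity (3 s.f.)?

I_new/I_old ≈ 0.796

Before rotation:
By Malus's law, I₁ = I₀ cos²(90° − 20°) = I₀ cos²(70°) = 0.117 I₀.
I₂ = I₁ cos²(162° − 90°) = 0.117 I₀ · cos²(72°) = 0.01117 I₀.
After rotation:
I₁ = I₀ cos²(90° − 20°) = I₀ cos²(70°) = 0.117 I₀.
Angle between axes 1 and 2: 74°. I₂ = 0.117 I₀ · cos²(74°) = 0.008887 I₀.
Ratio = 0.008887 / 0.01117 = 0.7956.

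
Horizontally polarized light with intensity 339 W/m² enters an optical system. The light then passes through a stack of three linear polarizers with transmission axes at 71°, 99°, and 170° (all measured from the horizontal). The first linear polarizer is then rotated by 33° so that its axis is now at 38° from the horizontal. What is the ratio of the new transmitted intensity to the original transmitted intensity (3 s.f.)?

Before rotation:
By Malus's law, I₁ = I₀ cos²(71° − 0°) = I₀ cos²(71°) = 0.106 I₀.
I₂ = I₁ cos²(99° − 71°) = 0.106 I₀ · cos²(28°) = 0.08263 I₀.
I₃ = I₂ cos²(170° − 99°) = 0.08263 I₀ · cos²(71°) = 0.008759 I₀.
After rotation:
I₁ = I₀ cos²(38° − 0°) = I₀ cos²(38°) = 0.621 I₀.
I₂ = I₁ cos²(99° − 38°) = 0.621 I₀ · cos²(61°) = 0.146 I₀.
I₃ = I₂ cos²(170° − 99°) = 0.146 I₀ · cos²(71°) = 0.01547 I₀.
Ratio = 0.01547 / 0.008759 = 1.766.

I_new/I_old ≈ 1.77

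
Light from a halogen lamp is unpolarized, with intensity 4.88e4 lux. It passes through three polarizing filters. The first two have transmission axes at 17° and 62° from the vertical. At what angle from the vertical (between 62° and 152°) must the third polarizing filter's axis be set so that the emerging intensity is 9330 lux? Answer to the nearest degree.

Unpolarized light through the first polarizer → I₁ = ½ I₀, now polarized at 17°.
I₂ = I₁ cos²(62° − 17°) = 0.5 I₀ · cos²(45°) = 0.25 I₀.
Target fraction: 9330 / 4.88e4 lux = 0.1912 of I₀.
Need I₃/I₀ = 0.1912, so cos²(θ − 62°) = 0.1912 / 0.25 = 0.7648.
θ − 62° = arccos(√0.7648) = 29.0°, giving θ ≈ 62 + 29.0 = 91.0°.

θ ≈ 91°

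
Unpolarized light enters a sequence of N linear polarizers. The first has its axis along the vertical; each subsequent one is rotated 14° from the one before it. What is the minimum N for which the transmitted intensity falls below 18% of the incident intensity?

First polarizer halves the unpolarized light: factor 1/2.
Each further stage multiplies by cos²(14°) = 0.9415.
After N polarizers: T = 0.5·0.9415^(N−1). Require T < 0.18 ⇒ N−1 > ln(0.18/0.5)/ln(0.9415) = 16.94, so N−1 ≥ 17 and N = 18.
Check: N=18 gives T = 0.1794 < 0.18; N=17 gives T = 0.1905.

N = 18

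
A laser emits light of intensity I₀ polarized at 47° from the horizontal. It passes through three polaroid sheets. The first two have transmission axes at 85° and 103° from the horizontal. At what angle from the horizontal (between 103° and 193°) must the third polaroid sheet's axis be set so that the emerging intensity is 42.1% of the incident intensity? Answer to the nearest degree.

θ ≈ 133°

I₁ = I₀ cos²(85° − 47°) = I₀ cos²(38°) = 0.621 I₀.
I₂ = I₁ cos²(103° − 85°) = 0.621 I₀ · cos²(18°) = 0.5617 I₀.
Need I₃/I₀ = 0.421, so cos²(θ − 103°) = 0.421 / 0.5617 = 0.7496.
θ − 103° = arccos(√0.7496) = 30.0°, giving θ ≈ 103 + 30.0 = 133.0°.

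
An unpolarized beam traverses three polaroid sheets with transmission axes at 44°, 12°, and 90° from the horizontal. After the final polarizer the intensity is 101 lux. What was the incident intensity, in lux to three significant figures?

I₀ ≈ 6500 lux

Unpolarized light through the first polarizer → I₁ = ½ I₀, now polarized at 44°.
I₂ = I₁ cos²(12° − 44°) = 0.5 I₀ · cos²(32°) = 0.3596 I₀.
I₃ = I₂ cos²(90° − 12°) = 0.3596 I₀ · cos²(78°) = 0.01554 I₀.
So 101 lux = 0.01554 I₀, giving I₀ = 101/0.01554 = 6498 lux.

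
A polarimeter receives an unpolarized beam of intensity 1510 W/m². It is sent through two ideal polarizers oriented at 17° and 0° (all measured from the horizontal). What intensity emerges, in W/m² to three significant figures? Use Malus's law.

I ≈ 690 W/m²

Unpolarized light through the first polarizer → I₁ = 1510 W/m²/2 = 755 W/m², polarized at 17°.
I₂ = I₁ · cos²(17°) = 755 · 0.9145 = 690.5 W/m².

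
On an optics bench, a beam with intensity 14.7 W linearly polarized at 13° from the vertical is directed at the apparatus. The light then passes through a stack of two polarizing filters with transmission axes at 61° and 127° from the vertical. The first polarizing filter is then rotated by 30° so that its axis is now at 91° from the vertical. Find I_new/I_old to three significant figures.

I_new/I_old ≈ 0.382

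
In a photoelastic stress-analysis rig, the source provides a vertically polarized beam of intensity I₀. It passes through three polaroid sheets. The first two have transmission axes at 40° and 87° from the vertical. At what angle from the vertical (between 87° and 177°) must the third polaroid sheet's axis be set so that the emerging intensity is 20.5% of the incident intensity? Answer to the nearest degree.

θ ≈ 117°

By Malus's law, I₁ = I₀ cos²(40° − 0°) = I₀ cos²(40°) = 0.5868 I₀.
I₂ = I₁ cos²(87° − 40°) = 0.5868 I₀ · cos²(47°) = 0.2729 I₀.
Need I₃/I₀ = 0.205, so cos²(θ − 87°) = 0.205 / 0.2729 = 0.7511.
θ − 87° = arccos(√0.7511) = 29.9°, giving θ ≈ 87 + 29.9 = 116.9°.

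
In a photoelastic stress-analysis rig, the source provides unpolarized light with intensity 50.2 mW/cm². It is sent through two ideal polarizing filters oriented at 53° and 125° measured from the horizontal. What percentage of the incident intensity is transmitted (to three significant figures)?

≈ 4.77%

Unpolarized light through the first polarizer → I₁ = 50.2 mW/cm²/2 = 25.1 mW/cm², polarized at 53°.
I₂ = I₁ · cos²(72°) = 25.1 · 0.09549 = 2.397 mW/cm².
That is 4.775% of the incident intensity.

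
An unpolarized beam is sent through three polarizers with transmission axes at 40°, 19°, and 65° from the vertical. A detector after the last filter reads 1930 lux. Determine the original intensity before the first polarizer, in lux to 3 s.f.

Unpolarized light through the first polarizer → I₁ = ½ I₀, now polarized at 40°.
I₂ = I₁ cos²(19° − 40°) = 0.5 I₀ · cos²(21°) = 0.4358 I₀.
I₃ = I₂ cos²(65° − 19°) = 0.4358 I₀ · cos²(46°) = 0.2103 I₀.
So 1930 lux = 0.2103 I₀, giving I₀ = 1930/0.2103 = 9178 lux.

I₀ ≈ 9180 lux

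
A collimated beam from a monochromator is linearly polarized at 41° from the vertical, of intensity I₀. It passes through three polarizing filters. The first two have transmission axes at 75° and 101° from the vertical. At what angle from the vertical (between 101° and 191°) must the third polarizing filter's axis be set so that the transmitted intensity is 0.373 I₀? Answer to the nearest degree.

θ ≈ 136°

I₁ = I₀ cos²(75° − 41°) = I₀ cos²(34°) = 0.6873 I₀.
I₂ = I₁ cos²(101° − 75°) = 0.6873 I₀ · cos²(26°) = 0.5552 I₀.
Need I₃/I₀ = 0.373, so cos²(θ − 101°) = 0.373 / 0.5552 = 0.6718.
θ − 101° = arccos(√0.6718) = 35.0°, giving θ ≈ 101 + 35.0 = 136.0°.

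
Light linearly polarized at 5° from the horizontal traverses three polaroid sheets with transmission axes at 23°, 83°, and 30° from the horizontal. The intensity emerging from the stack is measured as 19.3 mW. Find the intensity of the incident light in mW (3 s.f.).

I₁ = I₀ cos²(23° − 5°) = I₀ cos²(18°) = 0.9045 I₀.
I₂ = I₁ cos²(83° − 23°) = 0.9045 I₀ · cos²(60°) = 0.2261 I₀.
I₃ = I₂ cos²(30° − 83°) = 0.2261 I₀ · cos²(53°) = 0.0819 I₀.
So 19.3 mW = 0.0819 I₀, giving I₀ = 19.3/0.0819 = 235.7 mW.

I₀ ≈ 236 mW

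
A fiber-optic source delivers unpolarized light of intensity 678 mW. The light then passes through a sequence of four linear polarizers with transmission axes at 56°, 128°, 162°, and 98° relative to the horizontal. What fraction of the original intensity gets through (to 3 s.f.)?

I/I₀ ≈ 0.00631

Unpolarized light through the first polarizer → I₁ = 678 mW/2 = 339 mW, polarized at 56°.
I₂ = I₁ · cos²(72°) = 339 · 0.09549 = 32.37 mW.
I₃ = I₂ · cos²(34°) = 32.37 · 0.6873 = 22.25 mW.
I₄ = I₃ · cos²(64°) = 22.25 · 0.1922 = 4.276 mW.
Transmitted fraction = 0.006306.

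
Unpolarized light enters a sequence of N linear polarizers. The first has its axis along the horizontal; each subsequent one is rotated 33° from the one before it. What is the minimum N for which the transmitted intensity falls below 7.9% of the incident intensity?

N = 7

First polarizer halves the unpolarized light: factor 1/2.
Each further stage multiplies by cos²(33°) = 0.7034.
After N polarizers: T = 0.5·0.7034^(N−1). Require T < 0.079 ⇒ N−1 > ln(0.079/0.5)/ln(0.7034) = 5.24, so N−1 ≥ 6 and N = 7.
Check: N=7 gives T = 0.06054 < 0.079; N=6 gives T = 0.08608.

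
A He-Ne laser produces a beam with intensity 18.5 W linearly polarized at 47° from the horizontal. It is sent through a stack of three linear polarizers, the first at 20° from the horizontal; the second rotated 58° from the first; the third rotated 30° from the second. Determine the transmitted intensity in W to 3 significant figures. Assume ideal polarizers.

I ≈ 3.09 W

I₁ = 18.5 W · cos²(27°) = 14.69 W.
I₂ = I₁ · cos²(58°) = 14.69 · 0.2808 = 4.124 W.
I₃ = I₂ · cos²(30°) = 4.124 · 0.75 = 3.093 W.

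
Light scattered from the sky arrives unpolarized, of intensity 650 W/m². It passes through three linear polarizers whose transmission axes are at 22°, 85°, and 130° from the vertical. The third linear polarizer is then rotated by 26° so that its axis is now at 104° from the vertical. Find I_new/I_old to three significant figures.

I_new/I_old ≈ 1.79

Before rotation:
Unpolarized light through the first polarizer → I₁ = ½ I₀, now polarized at 22°.
I₂ = I₁ cos²(85° − 22°) = 0.5 I₀ · cos²(63°) = 0.1031 I₀.
I₃ = I₂ cos²(130° − 85°) = 0.1031 I₀ · cos²(45°) = 0.05153 I₀.
After rotation:
Unpolarized light through the first polarizer → I₁ = ½ I₀, now polarized at 22°.
I₂ = I₁ cos²(85° − 22°) = 0.5 I₀ · cos²(63°) = 0.1031 I₀.
I₃ = I₂ cos²(104° − 85°) = 0.1031 I₀ · cos²(19°) = 0.09213 I₀.
Ratio = 0.09213 / 0.05153 = 1.788.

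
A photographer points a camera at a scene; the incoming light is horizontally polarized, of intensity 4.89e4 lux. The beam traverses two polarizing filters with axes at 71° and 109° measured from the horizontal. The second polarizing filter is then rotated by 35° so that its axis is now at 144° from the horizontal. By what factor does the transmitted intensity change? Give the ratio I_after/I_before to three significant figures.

Before rotation:
I₁ = I₀ cos²(71° − 0°) = I₀ cos²(71°) = 0.106 I₀.
I₂ = I₁ cos²(109° − 71°) = 0.106 I₀ · cos²(38°) = 0.06582 I₀.
After rotation:
I₁ = I₀ cos²(71° − 0°) = I₀ cos²(71°) = 0.106 I₀.
I₂ = I₁ cos²(144° − 71°) = 0.106 I₀ · cos²(73°) = 0.009061 I₀.
Ratio = 0.009061 / 0.06582 = 0.1377.

I_new/I_old ≈ 0.138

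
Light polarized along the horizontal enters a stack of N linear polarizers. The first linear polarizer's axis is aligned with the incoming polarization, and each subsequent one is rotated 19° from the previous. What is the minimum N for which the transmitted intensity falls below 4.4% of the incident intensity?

First polarizer is aligned with the polarization: full transmission.
Each further stage multiplies by cos²(19°) = 0.894.
After N polarizers: T = 0.894^(N−1). Require T < 0.044 ⇒ N−1 > ln(0.044)/ln(0.894) = 27.88, so N−1 ≥ 28 and N = 29.
Check: N=29 gives T = 0.0434 < 0.044; N=28 gives T = 0.04855.

N = 29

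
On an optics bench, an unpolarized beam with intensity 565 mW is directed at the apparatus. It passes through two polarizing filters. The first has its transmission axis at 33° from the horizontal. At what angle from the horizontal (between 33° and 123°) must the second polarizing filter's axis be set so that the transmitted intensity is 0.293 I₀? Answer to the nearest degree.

θ ≈ 73°

Unpolarized light through the first polarizer → I₁ = ½ I₀, now polarized at 33°.
Need I₂/I₀ = 0.293, so cos²(θ − 33°) = 0.293 / 0.5 = 0.586.
θ − 33° = arccos(√0.586) = 40.0°, giving θ ≈ 33 + 40.0 = 73.0°.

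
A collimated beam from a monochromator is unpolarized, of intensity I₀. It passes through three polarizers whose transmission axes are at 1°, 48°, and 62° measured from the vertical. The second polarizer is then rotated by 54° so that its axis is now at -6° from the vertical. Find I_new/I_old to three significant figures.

Before rotation:
Unpolarized light through the first polarizer → I₁ = ½ I₀, now polarized at 1°.
I₂ = I₁ cos²(48° − 1°) = 0.5 I₀ · cos²(47°) = 0.2326 I₀.
I₃ = I₂ cos²(62° − 48°) = 0.2326 I₀ · cos²(14°) = 0.2189 I₀.
After rotation:
Unpolarized light through the first polarizer → I₁ = ½ I₀, now polarized at 1°.
I₂ = I₁ cos²(-6° − 1°) = 0.5 I₀ · cos²(7°) = 0.4926 I₀.
I₃ = I₂ cos²(62° + 6°) = 0.4926 I₀ · cos²(68°) = 0.06912 I₀.
Ratio = 0.06912 / 0.2189 = 0.3157.

I_new/I_old ≈ 0.316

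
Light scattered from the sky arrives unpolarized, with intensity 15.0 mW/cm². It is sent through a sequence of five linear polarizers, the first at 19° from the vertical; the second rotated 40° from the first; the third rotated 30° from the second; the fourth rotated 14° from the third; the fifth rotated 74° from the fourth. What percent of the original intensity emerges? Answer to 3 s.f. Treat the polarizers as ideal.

≈ 1.57%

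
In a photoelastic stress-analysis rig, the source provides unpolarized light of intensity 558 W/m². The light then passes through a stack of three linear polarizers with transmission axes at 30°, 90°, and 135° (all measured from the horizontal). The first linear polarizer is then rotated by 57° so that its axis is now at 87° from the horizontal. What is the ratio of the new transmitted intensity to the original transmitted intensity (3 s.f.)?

I_new/I_old ≈ 3.99

Before rotation:
Unpolarized light through the first polarizer → I₁ = ½ I₀, now polarized at 30°.
I₂ = I₁ cos²(90° − 30°) = 0.5 I₀ · cos²(60°) = 0.125 I₀.
I₃ = I₂ cos²(135° − 90°) = 0.125 I₀ · cos²(45°) = 0.0625 I₀.
After rotation:
Unpolarized light through the first polarizer → I₁ = ½ I₀, now polarized at 87°.
I₂ = I₁ cos²(90° − 87°) = 0.5 I₀ · cos²(3°) = 0.4986 I₀.
I₃ = I₂ cos²(135° − 90°) = 0.4986 I₀ · cos²(45°) = 0.2493 I₀.
Ratio = 0.2493 / 0.0625 = 3.989.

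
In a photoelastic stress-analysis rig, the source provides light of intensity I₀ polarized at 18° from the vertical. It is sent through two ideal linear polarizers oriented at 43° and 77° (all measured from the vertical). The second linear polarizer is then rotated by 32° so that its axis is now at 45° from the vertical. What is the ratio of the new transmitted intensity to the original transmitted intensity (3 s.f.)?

Before rotation:
By Malus's law, I₁ = I₀ cos²(43° − 18°) = I₀ cos²(25°) = 0.8214 I₀.
I₂ = I₁ cos²(77° − 43°) = 0.8214 I₀ · cos²(34°) = 0.5645 I₀.
After rotation:
I₁ = I₀ cos²(43° − 18°) = I₀ cos²(25°) = 0.8214 I₀.
I₂ = I₁ cos²(45° − 43°) = 0.8214 I₀ · cos²(2°) = 0.8204 I₀.
Ratio = 0.8204 / 0.5645 = 1.453.

I_new/I_old ≈ 1.45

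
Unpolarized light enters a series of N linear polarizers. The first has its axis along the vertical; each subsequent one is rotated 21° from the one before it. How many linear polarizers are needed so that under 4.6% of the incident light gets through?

N = 19

First polarizer halves the unpolarized light: factor 1/2.
Each further stage multiplies by cos²(21°) = 0.8716.
After N polarizers: T = 0.5·0.8716^(N−1). Require T < 0.046 ⇒ N−1 > ln(0.046/0.5)/ln(0.8716) = 17.36, so N−1 ≥ 18 and N = 19.
Check: N=19 gives T = 0.04211 < 0.046; N=18 gives T = 0.04832.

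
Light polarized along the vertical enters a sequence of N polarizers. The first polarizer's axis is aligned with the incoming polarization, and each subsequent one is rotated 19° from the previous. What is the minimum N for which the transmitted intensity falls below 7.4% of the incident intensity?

First polarizer is aligned with the polarization: full transmission.
Each further stage multiplies by cos²(19°) = 0.894.
After N polarizers: T = 0.894^(N−1). Require T < 0.074 ⇒ N−1 > ln(0.074)/ln(0.894) = 23.24, so N−1 ≥ 24 and N = 25.
Check: N=25 gives T = 0.06795 < 0.074; N=24 gives T = 0.076.

N = 25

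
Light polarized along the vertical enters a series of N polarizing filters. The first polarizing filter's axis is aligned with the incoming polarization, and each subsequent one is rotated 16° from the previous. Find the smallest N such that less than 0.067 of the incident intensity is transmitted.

First polarizer is aligned with the polarization: full transmission.
Each further stage multiplies by cos²(16°) = 0.924.
After N polarizers: T = 0.924^(N−1). Require T < 0.067 ⇒ N−1 > ln(0.067)/ln(0.924) = 34.21, so N−1 ≥ 35 and N = 36.
Check: N=36 gives T = 0.06294 < 0.067; N=35 gives T = 0.06811.

N = 36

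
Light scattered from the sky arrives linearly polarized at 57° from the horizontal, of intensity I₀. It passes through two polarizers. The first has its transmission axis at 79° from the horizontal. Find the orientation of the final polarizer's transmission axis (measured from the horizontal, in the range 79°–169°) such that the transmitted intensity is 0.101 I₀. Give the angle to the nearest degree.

θ ≈ 149°

I₁ = I₀ cos²(79° − 57°) = I₀ cos²(22°) = 0.8597 I₀.
Need I₂/I₀ = 0.101, so cos²(θ − 79°) = 0.101 / 0.8597 = 0.1175.
θ − 79° = arccos(√0.1175) = 70.0°, giving θ ≈ 79 + 70.0 = 149.0°.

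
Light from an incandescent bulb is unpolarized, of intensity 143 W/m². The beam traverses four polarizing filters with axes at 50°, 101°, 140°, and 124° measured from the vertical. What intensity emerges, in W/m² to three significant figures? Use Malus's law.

Unpolarized light through the first polarizer → I₁ = 143 W/m²/2 = 71.5 W/m², polarized at 50°.
I₂ = I₁ · cos²(51°) = 71.5 · 0.396 = 28.32 W/m².
I₃ = I₂ · cos²(39°) = 28.32 · 0.604 = 17.1 W/m².
I₄ = I₃ · cos²(16°) = 17.1 · 0.924 = 15.8 W/m².

I ≈ 15.8 W/m²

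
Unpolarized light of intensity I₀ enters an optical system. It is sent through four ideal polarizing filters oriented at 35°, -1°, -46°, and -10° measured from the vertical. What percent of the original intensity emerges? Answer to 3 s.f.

Unpolarized light through the first polarizer → I₁ = ½ I₀, now polarized at 35°.
I₂ = I₁ cos²(-1° − 35°) = 0.5 I₀ · cos²(36°) = 0.3273 I₀.
I₃ = I₂ cos²(-46° + 1°) = 0.3273 I₀ · cos²(45°) = 0.1636 I₀.
I₄ = I₃ cos²(-10° + 46°) = 0.1636 I₀ · cos²(36°) = 0.1071 I₀.
That is 10.71% of the incident intensity.

≈ 10.7%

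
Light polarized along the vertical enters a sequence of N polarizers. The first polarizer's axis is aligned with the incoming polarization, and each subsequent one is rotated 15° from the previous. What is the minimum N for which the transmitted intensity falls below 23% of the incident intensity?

First polarizer is aligned with the polarization: full transmission.
Each further stage multiplies by cos²(15°) = 0.933.
After N polarizers: T = 0.933^(N−1). Require T < 0.23 ⇒ N−1 > ln(0.23)/ln(0.933) = 21.20, so N−1 ≥ 22 and N = 23.
Check: N=23 gives T = 0.2175 < 0.23; N=22 gives T = 0.2332.

N = 23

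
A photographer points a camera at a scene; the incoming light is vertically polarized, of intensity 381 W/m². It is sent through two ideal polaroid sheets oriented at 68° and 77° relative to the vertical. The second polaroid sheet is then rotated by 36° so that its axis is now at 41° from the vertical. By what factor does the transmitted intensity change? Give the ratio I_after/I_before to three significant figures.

Before rotation:
By Malus's law, I₁ = I₀ cos²(68° − 0°) = I₀ cos²(68°) = 0.1403 I₀.
I₂ = I₁ cos²(77° − 68°) = 0.1403 I₀ · cos²(9°) = 0.1369 I₀.
After rotation:
I₁ = I₀ cos²(68° − 0°) = I₀ cos²(68°) = 0.1403 I₀.
I₂ = I₁ cos²(41° − 68°) = 0.1403 I₀ · cos²(27°) = 0.1114 I₀.
Ratio = 0.1114 / 0.1369 = 0.8138.

I_new/I_old ≈ 0.814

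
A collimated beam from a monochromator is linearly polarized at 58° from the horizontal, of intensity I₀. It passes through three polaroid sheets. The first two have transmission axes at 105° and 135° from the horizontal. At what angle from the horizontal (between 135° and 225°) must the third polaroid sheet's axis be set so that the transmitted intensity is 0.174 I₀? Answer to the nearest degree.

θ ≈ 180°

I₁ = I₀ cos²(105° − 58°) = I₀ cos²(47°) = 0.4651 I₀.
I₂ = I₁ cos²(135° − 105°) = 0.4651 I₀ · cos²(30°) = 0.3488 I₀.
Need I₃/I₀ = 0.174, so cos²(θ − 135°) = 0.174 / 0.3488 = 0.4988.
θ − 135° = arccos(√0.4988) = 45.1°, giving θ ≈ 135 + 45.1 = 180.1°.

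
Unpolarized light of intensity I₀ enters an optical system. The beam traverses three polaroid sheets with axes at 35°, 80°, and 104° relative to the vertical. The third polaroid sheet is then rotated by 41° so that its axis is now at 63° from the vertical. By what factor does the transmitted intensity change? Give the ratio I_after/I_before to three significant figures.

Before rotation:
Unpolarized light through the first polarizer → I₁ = ½ I₀, now polarized at 35°.
I₂ = I₁ cos²(80° − 35°) = 0.5 I₀ · cos²(45°) = 0.25 I₀.
I₃ = I₂ cos²(104° − 80°) = 0.25 I₀ · cos²(24°) = 0.2086 I₀.
After rotation:
Unpolarized light through the first polarizer → I₁ = ½ I₀, now polarized at 35°.
I₂ = I₁ cos²(80° − 35°) = 0.5 I₀ · cos²(45°) = 0.25 I₀.
I₃ = I₂ cos²(63° − 80°) = 0.25 I₀ · cos²(17°) = 0.2286 I₀.
Ratio = 0.2286 / 0.2086 = 1.096.

I_new/I_old ≈ 1.10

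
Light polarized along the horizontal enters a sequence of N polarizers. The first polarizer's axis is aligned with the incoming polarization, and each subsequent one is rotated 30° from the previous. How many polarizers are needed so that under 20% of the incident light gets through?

N = 7

First polarizer is aligned with the polarization: full transmission.
Each further stage multiplies by cos²(30°) = 0.75.
After N polarizers: T = 0.75^(N−1). Require T < 0.20 ⇒ N−1 > ln(0.20)/ln(0.75) = 5.59, so N−1 ≥ 6 and N = 7.
Check: N=7 gives T = 0.178 < 0.20; N=6 gives T = 0.2373.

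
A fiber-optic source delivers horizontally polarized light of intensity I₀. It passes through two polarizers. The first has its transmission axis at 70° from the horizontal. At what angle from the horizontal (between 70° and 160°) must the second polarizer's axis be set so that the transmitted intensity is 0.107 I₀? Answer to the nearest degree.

I₁ = I₀ cos²(70° − 0°) = I₀ cos²(70°) = 0.117 I₀.
Need I₂/I₀ = 0.107, so cos²(θ − 70°) = 0.107 / 0.117 = 0.9147.
θ − 70° = arccos(√0.9147) = 17.0°, giving θ ≈ 70 + 17.0 = 87.0°.

θ ≈ 87°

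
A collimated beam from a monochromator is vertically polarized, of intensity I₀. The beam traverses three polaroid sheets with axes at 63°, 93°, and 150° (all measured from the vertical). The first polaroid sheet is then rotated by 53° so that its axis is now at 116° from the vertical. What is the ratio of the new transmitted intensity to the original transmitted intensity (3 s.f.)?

I_new/I_old ≈ 1.05

Before rotation:
I₁ = I₀ cos²(63° − 0°) = I₀ cos²(63°) = 0.2061 I₀.
I₂ = I₁ cos²(93° − 63°) = 0.2061 I₀ · cos²(30°) = 0.1546 I₀.
I₃ = I₂ cos²(150° − 93°) = 0.1546 I₀ · cos²(57°) = 0.04585 I₀.
After rotation:
I₁ = I₀ cos²(116° − 0°) = I₀ cos²(64°) = 0.1922 I₀.
I₂ = I₁ cos²(93° − 116°) = 0.1922 I₀ · cos²(23°) = 0.1628 I₀.
I₃ = I₂ cos²(150° − 93°) = 0.1628 I₀ · cos²(57°) = 0.0483 I₀.
Ratio = 0.0483 / 0.04585 = 1.053.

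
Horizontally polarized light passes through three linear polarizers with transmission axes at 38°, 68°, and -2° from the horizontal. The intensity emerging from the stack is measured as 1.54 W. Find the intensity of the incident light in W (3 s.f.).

I₀ ≈ 28.3 W

I₁ = I₀ cos²(38° − 0°) = I₀ cos²(38°) = 0.621 I₀.
I₂ = I₁ cos²(68° − 38°) = 0.621 I₀ · cos²(30°) = 0.4657 I₀.
I₃ = I₂ cos²(-2° − 68°) = 0.4657 I₀ · cos²(70°) = 0.05448 I₀.
So 1.54 W = 0.05448 I₀, giving I₀ = 1.54/0.05448 = 28.27 W.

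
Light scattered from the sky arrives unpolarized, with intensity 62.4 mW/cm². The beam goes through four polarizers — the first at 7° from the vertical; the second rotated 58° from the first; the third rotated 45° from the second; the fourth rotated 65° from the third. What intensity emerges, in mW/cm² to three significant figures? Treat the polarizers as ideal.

I ≈ 0.782 mW/cm²

Unpolarized light through the first polarizer → I₁ = 62.4 mW/cm²/2 = 31.2 mW/cm², polarized at 7°.
I₂ = I₁ · cos²(58°) = 31.2 · 0.2808 = 8.761 mW/cm².
I₃ = I₂ · cos²(45°) = 8.761 · 0.5 = 4.381 mW/cm².
I₄ = I₃ · cos²(65°) = 4.381 · 0.1786 = 0.7824 mW/cm².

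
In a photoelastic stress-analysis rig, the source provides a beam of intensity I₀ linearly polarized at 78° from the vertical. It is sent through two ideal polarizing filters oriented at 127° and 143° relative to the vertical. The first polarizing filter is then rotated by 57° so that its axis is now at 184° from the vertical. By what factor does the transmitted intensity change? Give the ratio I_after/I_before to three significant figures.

Before rotation:
I₁ = I₀ cos²(127° − 78°) = I₀ cos²(49°) = 0.4304 I₀.
I₂ = I₁ cos²(143° − 127°) = 0.4304 I₀ · cos²(16°) = 0.3977 I₀.
After rotation:
I₁ = I₀ cos²(184° − 78°) = I₀ cos²(74°) = 0.07598 I₀.
I₂ = I₁ cos²(143° − 184°) = 0.07598 I₀ · cos²(41°) = 0.04327 I₀.
Ratio = 0.04327 / 0.3977 = 0.1088.

I_new/I_old ≈ 0.109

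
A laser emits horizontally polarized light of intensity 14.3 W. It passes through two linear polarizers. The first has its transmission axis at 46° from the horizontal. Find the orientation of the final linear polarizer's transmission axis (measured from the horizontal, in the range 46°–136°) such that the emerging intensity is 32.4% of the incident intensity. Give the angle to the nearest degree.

θ ≈ 81°

By Malus's law, I₁ = I₀ cos²(46° − 0°) = I₀ cos²(46°) = 0.4826 I₀.
Need I₂/I₀ = 0.324, so cos²(θ − 46°) = 0.324 / 0.4826 = 0.6714.
θ − 46° = arccos(√0.6714) = 35.0°, giving θ ≈ 46 + 35.0 = 81.0°.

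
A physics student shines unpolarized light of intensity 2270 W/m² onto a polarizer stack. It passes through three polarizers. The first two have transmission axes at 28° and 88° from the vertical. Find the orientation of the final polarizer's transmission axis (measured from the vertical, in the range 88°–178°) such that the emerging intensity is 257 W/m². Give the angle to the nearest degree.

θ ≈ 106°

Unpolarized light through the first polarizer → I₁ = ½ I₀, now polarized at 28°.
I₂ = I₁ cos²(88° − 28°) = 0.5 I₀ · cos²(60°) = 0.125 I₀.
Target fraction: 257 / 2270 W/m² = 0.1132 of I₀.
Need I₃/I₀ = 0.1132, so cos²(θ − 88°) = 0.1132 / 0.125 = 0.9057.
θ − 88° = arccos(√0.9057) = 17.9°, giving θ ≈ 88 + 17.9 = 105.9°.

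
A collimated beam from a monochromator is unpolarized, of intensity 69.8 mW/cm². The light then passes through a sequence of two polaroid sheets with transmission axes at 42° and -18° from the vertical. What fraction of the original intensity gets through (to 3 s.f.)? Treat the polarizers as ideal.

Unpolarized light through the first polarizer → I₁ = 69.8 mW/cm²/2 = 34.9 mW/cm², polarized at 42°.
I₂ = I₁ · cos²(60°) = 34.9 · 0.25 = 8.725 mW/cm².
Transmitted fraction = 0.125.

I/I₀ ≈ 0.125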